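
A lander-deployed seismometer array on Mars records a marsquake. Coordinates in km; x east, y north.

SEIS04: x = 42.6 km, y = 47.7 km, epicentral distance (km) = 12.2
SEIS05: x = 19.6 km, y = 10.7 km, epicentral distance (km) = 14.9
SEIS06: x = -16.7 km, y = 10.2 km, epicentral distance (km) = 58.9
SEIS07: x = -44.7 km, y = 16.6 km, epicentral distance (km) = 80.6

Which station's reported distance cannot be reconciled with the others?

Solve using three stations at a time. Using SEIS04, SEIS06, SEIS07 (subtract circle equations pairwise → linear system) gives (x, y) ≈ (30.6, 45.3).
Distances from that point to each station vs reported:
  SEIS04: calculated 12.2 vs reported 12.2 → residual 0.0 km
  SEIS05: calculated 36.3 vs reported 14.9 → residual 21.4 km
  SEIS06: calculated 58.9 vs reported 58.9 → residual 0.0 km
  SEIS07: calculated 80.6 vs reported 80.6 → residual 0.0 km
SEIS04, SEIS06, SEIS07 are mutually consistent (residuals ≈ 0); SEIS05 is off by 21.4 km.

SEIS05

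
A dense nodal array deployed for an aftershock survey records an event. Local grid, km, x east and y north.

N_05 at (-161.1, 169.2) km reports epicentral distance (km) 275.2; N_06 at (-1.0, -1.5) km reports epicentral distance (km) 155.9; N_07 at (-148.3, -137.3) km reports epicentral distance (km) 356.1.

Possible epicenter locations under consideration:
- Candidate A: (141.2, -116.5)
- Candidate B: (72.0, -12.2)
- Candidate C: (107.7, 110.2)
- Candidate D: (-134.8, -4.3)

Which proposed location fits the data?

For each candidate, compare |candidate − station| to the reported distance:
Candidate A: residuals N_05 140.7, N_06 27.0, N_07 65.9 → max 140.7 km
Candidate B: residuals N_05 20.2, N_06 82.1, N_07 102.8 → max 102.8 km
Candidate C: residuals N_05 0.0, N_06 0.0, N_07 0.0 → max 0.0 km
Candidate D: residuals N_05 99.7, N_06 22.1, N_07 222.4 → max 222.4 km
Only Candidate C has all residuals ≈ 0.

Candidate C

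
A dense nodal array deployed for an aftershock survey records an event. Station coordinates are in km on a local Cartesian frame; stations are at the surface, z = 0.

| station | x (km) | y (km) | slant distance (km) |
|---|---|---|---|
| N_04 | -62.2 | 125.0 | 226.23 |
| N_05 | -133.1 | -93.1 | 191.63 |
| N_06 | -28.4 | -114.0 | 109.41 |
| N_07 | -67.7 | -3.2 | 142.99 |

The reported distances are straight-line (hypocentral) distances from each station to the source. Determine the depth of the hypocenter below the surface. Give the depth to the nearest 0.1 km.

Each station gives a sphere (x−x_i)² + (y−y_i)² + z² = d_i² (stations at z=0).
Subtracting the N_04 sphere from N_05 and N_06: z² cancels, leaving linear equations in x and y:
-141.8 x − 436.2 y = 21347.34
67.6 x − 478.0 y = 33518.18
Solving: x ≈ 45.407, y ≈ -63.700 km (keep extra digits for the depth step; rounded: 45.4, -63.7).
Then from the N_04 sphere: z² = 226.23² − (x + 62.2)² − (y − 125.0)² with x = 45.407, y = -63.700, so z ≈ 63.191 ≈ 63.2 km.

depth ≈ 63.2 km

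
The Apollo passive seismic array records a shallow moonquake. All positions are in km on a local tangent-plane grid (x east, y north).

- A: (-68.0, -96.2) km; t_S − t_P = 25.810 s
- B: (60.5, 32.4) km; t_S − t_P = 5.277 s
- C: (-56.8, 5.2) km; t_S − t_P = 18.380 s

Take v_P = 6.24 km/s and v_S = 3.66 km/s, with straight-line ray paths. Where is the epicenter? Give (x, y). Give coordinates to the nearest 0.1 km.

x ≈ 94.9 km, y ≈ 64.0 km

Distance from S−P lag: d = Δt · v_P v_S / (v_P − v_S) = Δt · (6.24·3.66)/(6.24−3.66) ≈ 8.8521·Δt.
So d_A = 228.47, d_B = 46.71, d_C = 162.70 km.
Circle about each station: (x + 68.0)² + (y + 96.2)² = 228.47²; (x − 60.5)² + (y − 32.4)² = 46.71²; (x + 56.8)² + (y − 5.2)² = 162.70².
Subtracting pairs of circle equations eliminates x²+y² and gives linear equations (the radical axes):
257.0 x + 257.2 y = 40848.29
22.4 x + 202.8 y = 15102.09
Solving the 2×2 system: x ≈ 94.9, y ≈ 64.0 km.
Check against A (with the unrounded x, y): √((x + 68.0)²+(y + 96.2)²) = 228.47 ≈ 228.47 km. ✓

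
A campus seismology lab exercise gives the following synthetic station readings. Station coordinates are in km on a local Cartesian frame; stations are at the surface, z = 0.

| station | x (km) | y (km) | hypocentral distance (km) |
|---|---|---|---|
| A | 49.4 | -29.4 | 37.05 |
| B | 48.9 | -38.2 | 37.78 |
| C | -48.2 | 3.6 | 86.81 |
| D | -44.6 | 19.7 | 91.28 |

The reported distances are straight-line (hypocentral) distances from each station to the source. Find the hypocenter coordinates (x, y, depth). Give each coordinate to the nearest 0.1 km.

Each station gives a sphere (x−x_i)² + (y−y_i)² + z² = d_i² (stations at z=0).
Subtracting the A sphere from B and C: z² cancels, leaving linear equations in x and y:
-1.0 x − 17.6 y = 491.10
-195.2 x + 66.0 y = -7131.79
Solving: x ≈ 26.590, y ≈ -29.414 km (keep extra digits for the depth step; rounded: 26.6, -29.4).
Then from the A sphere: z² = 37.05² − (x − 49.4)² − (y + 29.4)² with x = 26.590, y = -29.414, so z ≈ 29.196 ≈ 29.2 km.

x ≈ 26.6 km, y ≈ -29.4 km, depth ≈ 29.2 km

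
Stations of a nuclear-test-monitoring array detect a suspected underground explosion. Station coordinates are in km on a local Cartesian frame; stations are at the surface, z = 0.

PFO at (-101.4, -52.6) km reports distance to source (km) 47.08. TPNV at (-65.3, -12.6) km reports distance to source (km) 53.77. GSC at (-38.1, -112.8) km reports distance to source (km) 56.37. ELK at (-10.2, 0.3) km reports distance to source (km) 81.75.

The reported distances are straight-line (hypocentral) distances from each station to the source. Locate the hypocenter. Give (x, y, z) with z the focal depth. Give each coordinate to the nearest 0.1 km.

(-58.8, -63.2, 17.0)

Each station gives a sphere (x−x_i)² + (y−y_i)² + z² = d_i² (stations at z=0).
Subtracting the PFO sphere from TPNV and GSC: z² cancels, leaving linear equations in x and y:
72.2 x + 80.0 y = -9300.56
126.6 x − 120.4 y = 165.68
Solving: x ≈ -58.793, y ≈ -63.196 km (keep extra digits for the depth step; rounded: -58.8, -63.2).
Then from the PFO sphere: z² = 47.08² − (x + 101.4)² − (y + 52.6)² with x = -58.793, y = -63.196, so z ≈ 16.997 ≈ 17.0 km.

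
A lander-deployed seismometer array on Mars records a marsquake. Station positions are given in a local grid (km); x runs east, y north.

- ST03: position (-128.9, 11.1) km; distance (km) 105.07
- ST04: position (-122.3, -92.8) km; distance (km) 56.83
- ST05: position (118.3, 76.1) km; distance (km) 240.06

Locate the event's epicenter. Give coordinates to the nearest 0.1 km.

Circle about each station: (x + 128.9)² + (y − 11.1)² = 105.07²; (x + 122.3)² + (y + 92.8)² = 56.83²; (x − 118.3)² + (y − 76.1)² = 240.06².
Subtracting the ST03 equation from the ST04 and ST05 equations removes the quadratic terms:
13.2 x − 207.8 y = 14640.77
494.4 x + 130.0 y = -43541.42
Solving the 2×2 system: x ≈ -68.4, y ≈ -74.8 km.

-68.4 km east, -74.8 km north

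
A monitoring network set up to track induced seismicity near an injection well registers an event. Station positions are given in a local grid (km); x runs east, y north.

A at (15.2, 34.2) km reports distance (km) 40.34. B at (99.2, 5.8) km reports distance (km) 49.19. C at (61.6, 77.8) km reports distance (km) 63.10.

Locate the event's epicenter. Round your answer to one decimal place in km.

(51.0, 15.6)

Circle about each station: (x − 15.2)² + (y − 34.2)² = 40.34²; (x − 99.2)² + (y − 5.8)² = 49.19²; (x − 61.6)² + (y − 77.8)² = 63.10².
Subtracting the A equation from the B and C equations removes the quadratic terms:
168.0 x − 56.8 y = 7681.26
92.8 x + 87.2 y = 6092.43
Solving the 2×2 system: x ≈ 51.0, y ≈ 15.6 km.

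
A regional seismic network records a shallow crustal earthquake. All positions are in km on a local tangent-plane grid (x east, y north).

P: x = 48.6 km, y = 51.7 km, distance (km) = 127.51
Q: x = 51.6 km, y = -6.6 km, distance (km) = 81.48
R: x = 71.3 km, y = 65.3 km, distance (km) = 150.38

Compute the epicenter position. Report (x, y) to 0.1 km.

Circle about each station: (x − 48.6)² + (y − 51.7)² = 127.51²; (x − 51.6)² + (y + 6.6)² = 81.48²; (x − 71.3)² + (y − 65.3)² = 150.38².
Subtracting the P equation from the Q and R equations removes the quadratic terms:
6.0 x − 116.6 y = 7291.08
45.4 x + 27.2 y = -2042.41
Solving the 2×2 system: x ≈ -7.3, y ≈ -62.9 km.

(-7.3, -62.9)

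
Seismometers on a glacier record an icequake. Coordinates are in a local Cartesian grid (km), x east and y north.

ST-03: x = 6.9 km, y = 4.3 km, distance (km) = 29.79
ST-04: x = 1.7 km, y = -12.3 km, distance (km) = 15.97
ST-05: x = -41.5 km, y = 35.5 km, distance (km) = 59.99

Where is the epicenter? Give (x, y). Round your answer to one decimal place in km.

-13.4 km east, -17.5 km north

Circle about each station: (x − 6.9)² + (y − 4.3)² = 29.79²; (x − 1.7)² + (y + 12.3)² = 15.97²; (x + 41.5)² + (y − 35.5)² = 59.99².
Subtracting pairs of circle equations eliminates x²+y² and gives linear equations (the radical axes):
-10.4 x − 33.2 y = 720.48
-96.8 x + 62.4 y = 205.04
Solving the 2×2 system: x ≈ -13.4, y ≈ -17.5 km.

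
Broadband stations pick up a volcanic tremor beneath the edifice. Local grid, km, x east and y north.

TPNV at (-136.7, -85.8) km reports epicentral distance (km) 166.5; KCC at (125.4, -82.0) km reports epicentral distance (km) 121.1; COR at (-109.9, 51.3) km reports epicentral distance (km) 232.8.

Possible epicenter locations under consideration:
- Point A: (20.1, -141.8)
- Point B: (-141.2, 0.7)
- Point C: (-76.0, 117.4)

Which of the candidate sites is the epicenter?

Point A

For each candidate, compare |candidate − station| to the reported distance:
Point A: residuals TPNV 0.0, KCC 0.0, COR 0.0 → max 0.0 km
Point B: residuals TPNV 79.9, KCC 158.0, COR 173.3 → max 173.3 km
Point C: residuals TPNV 45.6, KCC 162.3, COR 158.5 → max 162.3 km
Only Point A has all residuals ≈ 0.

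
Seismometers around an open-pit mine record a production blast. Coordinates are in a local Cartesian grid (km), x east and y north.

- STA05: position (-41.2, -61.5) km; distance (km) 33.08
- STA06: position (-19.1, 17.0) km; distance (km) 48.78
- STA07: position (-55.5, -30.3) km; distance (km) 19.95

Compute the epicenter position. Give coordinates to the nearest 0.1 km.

Circle about each station: (x + 41.2)² + (y + 61.5)² = 33.08²; (x + 19.1)² + (y − 17.0)² = 48.78²; (x + 55.5)² + (y + 30.3)² = 19.95².
Subtracting pairs of circle equations eliminates x²+y² and gives linear equations (the radical axes):
44.2 x + 157.0 y = -6111.08
-28.6 x + 62.4 y = -785.07
Solving the 2×2 system: x ≈ -35.6, y ≈ -28.9 km.

(-35.6, -28.9)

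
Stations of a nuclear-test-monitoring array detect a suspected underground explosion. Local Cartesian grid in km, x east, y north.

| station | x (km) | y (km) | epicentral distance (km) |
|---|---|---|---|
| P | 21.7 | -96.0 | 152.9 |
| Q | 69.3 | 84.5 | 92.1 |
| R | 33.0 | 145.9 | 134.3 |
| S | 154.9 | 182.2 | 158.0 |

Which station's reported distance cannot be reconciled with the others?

Solve using three stations at a time. Using P, R, S (subtract circle equations pairwise → linear system) gives (x, y) ≈ (104.7, 32.4).
Distances from that point to each station vs reported:
  P: calculated 152.9 vs reported 152.9 → residual 0.0 km
  Q: calculated 63.0 vs reported 92.1 → residual 29.1 km
  R: calculated 134.3 vs reported 134.3 → residual 0.0 km
  S: calculated 158.0 vs reported 158.0 → residual 0.0 km
P, R, S are mutually consistent (residuals ≈ 0); Q is off by 29.1 km.

Q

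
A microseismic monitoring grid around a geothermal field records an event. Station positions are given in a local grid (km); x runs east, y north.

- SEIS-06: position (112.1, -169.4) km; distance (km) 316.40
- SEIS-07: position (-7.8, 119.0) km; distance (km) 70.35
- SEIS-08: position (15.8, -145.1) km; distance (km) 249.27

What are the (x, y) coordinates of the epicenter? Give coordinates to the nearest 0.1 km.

-71.2 km east, 88.5 km north

Circle about each station: (x − 112.1)² + (y + 169.4)² = 316.40²; (x + 7.8)² + (y − 119.0)² = 70.35²; (x − 15.8)² + (y + 145.1)² = 249.27².
Subtracting the SEIS-06 equation from the SEIS-07 and SEIS-08 equations removes the quadratic terms:
-239.8 x + 576.8 y = 68118.91
-192.6 x + 48.6 y = 18014.31
Solving the 2×2 system: x ≈ -71.2, y ≈ 88.5 km.
Check against SEIS-06 (with the unrounded x, y): √((x − 112.1)²+(y + 169.4)²) = 316.40 ≈ 316.40 km. ✓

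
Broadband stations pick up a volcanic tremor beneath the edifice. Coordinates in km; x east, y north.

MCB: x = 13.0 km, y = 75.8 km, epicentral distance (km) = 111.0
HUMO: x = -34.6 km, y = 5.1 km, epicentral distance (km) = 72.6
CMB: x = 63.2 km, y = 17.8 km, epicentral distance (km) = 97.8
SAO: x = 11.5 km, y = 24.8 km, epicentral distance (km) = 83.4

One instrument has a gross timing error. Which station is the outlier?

MCB

Solve using three stations at a time. Using HUMO, CMB, SAO (subtract circle equations pairwise → linear system) gives (x, y) ≈ (1.4, -58.0).
Distances from that point to each station vs reported:
  MCB: calculated 134.4 vs reported 111.0 → residual 23.4 km
  HUMO: calculated 72.7 vs reported 72.6 → residual 0.1 km
  CMB: calculated 97.9 vs reported 97.8 → residual 0.1 km
  SAO: calculated 83.5 vs reported 83.4 → residual 0.1 km
HUMO, CMB, SAO are mutually consistent (residuals ≈ 0); MCB is off by 23.4 km.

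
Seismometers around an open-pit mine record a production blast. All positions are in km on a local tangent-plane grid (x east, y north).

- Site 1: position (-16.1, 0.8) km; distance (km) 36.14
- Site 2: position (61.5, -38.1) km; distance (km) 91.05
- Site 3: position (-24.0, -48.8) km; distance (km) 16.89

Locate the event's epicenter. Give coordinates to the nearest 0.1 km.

Circle about each station: (x + 16.1)² + (y − 0.8)² = 36.14²; (x − 61.5)² + (y + 38.1)² = 91.05²; (x + 24.0)² + (y + 48.8)² = 16.89².
Subtracting the Site 1 equation from the Site 2 and Site 3 equations removes the quadratic terms:
155.2 x − 77.8 y = -2009.99
-15.8 x − 99.2 y = 3718.42
Solving the 2×2 system: x ≈ -29.4, y ≈ -32.8 km.
Check against Site 1 (with the unrounded x, y): √((x + 16.1)²+(y − 0.8)²) = 36.14 ≈ 36.14 km. ✓

x ≈ -29.4 km, y ≈ -32.8 km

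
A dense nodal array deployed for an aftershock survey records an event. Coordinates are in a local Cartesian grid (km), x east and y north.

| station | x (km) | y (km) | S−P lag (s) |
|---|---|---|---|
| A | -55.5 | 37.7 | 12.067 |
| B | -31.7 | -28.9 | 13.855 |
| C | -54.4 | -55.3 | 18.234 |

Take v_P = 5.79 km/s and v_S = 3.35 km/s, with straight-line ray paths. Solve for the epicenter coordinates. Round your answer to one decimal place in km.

(38.7, 55.8)

Distance from S−P lag: d = Δt · v_P v_S / (v_P − v_S) = Δt · (5.79·3.35)/(5.79−3.35) ≈ 7.9494·Δt.
So d_A = 95.93, d_B = 110.14, d_C = 144.95 km.
Circle about each station: (x + 55.5)² + (y − 37.7)² = 95.93²; (x + 31.7)² + (y + 28.9)² = 110.14²; (x + 54.4)² + (y + 55.3)² = 144.95².
Subtracting pairs of circle equations eliminates x²+y² and gives linear equations (the radical axes):
47.6 x − 133.2 y = -5589.69
2.2 x − 186.0 y = -10292.03
Solving the 2×2 system: x ≈ 38.7, y ≈ 55.8 km.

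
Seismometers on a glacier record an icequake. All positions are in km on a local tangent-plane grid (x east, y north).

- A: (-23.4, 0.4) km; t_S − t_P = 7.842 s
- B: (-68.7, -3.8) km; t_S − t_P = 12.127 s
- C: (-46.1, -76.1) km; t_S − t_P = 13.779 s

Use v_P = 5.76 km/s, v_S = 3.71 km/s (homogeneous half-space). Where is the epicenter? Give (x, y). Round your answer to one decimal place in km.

x ≈ 53.9 km, y ≈ 27.0 km

Distance from S−P lag: d = Δt · v_P v_S / (v_P − v_S) = Δt · (5.76·3.71)/(5.76−3.71) ≈ 10.4242·Δt.
So d_A = 81.75, d_B = 126.41, d_C = 143.63 km.
Circle about each station: (x + 23.4)² + (y − 0.4)² = 81.75²; (x + 68.7)² + (y + 3.8)² = 126.41²; (x + 46.1)² + (y + 76.1)² = 143.63².
Subtracting the A equation from the B and C equations removes the quadratic terms:
-90.6 x − 8.4 y = -5110.02
-45.4 x − 153.0 y = -6577.81
Solving the 2×2 system: x ≈ 53.9, y ≈ 27.0 km.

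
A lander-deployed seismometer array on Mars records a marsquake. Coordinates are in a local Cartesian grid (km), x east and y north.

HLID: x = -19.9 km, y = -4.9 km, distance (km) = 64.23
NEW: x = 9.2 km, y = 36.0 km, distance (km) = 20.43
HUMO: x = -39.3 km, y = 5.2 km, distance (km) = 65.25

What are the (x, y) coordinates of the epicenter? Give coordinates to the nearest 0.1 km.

Circle about each station: (x + 19.9)² + (y + 4.9)² = 64.23²; (x − 9.2)² + (y − 36.0)² = 20.43²; (x + 39.3)² + (y − 5.2)² = 65.25².
Subtracting the HLID equation from the NEW and HUMO equations removes the quadratic terms:
58.2 x + 81.8 y = 4668.73
-38.8 x + 20.2 y = 1019.44
Solving the 2×2 system: x ≈ 2.5, y ≈ 55.3 km.
Check against HLID (with the unrounded x, y): √((x + 19.9)²+(y + 4.9)²) = 64.23 ≈ 64.23 km. ✓

2.5 km east, 55.3 km north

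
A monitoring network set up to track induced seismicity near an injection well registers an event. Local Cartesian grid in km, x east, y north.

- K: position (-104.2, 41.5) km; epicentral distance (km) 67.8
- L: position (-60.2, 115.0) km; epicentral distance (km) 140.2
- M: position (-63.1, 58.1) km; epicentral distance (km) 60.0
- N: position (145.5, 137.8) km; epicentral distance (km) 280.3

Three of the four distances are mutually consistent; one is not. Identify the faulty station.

Solve using three stations at a time. Using K, L, N (subtract circle equations pairwise → linear system) gives (x, y) ≈ (-84.0, -23.1).
Distances from that point to each station vs reported:
  K: calculated 67.7 vs reported 67.8 → residual 0.1 km
  L: calculated 140.2 vs reported 140.2 → residual 0.0 km
  M: calculated 83.9 vs reported 60.0 → residual 23.9 km
  N: calculated 280.3 vs reported 280.3 → residual 0.0 km
K, L, N are mutually consistent (residuals ≈ 0); M is off by 23.9 km.

M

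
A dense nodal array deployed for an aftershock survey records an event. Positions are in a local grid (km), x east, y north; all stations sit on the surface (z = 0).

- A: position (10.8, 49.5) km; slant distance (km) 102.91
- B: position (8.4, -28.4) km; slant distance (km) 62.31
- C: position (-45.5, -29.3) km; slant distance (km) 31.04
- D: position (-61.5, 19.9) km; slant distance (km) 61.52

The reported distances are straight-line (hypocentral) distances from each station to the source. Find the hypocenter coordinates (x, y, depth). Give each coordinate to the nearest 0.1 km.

x ≈ -45.6 km, y ≈ -30.8 km, depth ≈ 31.0 km

Each station gives a sphere (x−x_i)² + (y−y_i)² + z² = d_i² (stations at z=0).
Subtracting the A sphere from B and C: z² cancels, leaving linear equations in x and y:
-4.8 x − 155.8 y = 5018.16
-112.6 x − 157.6 y = 9988.84
Solving: x ≈ -45.596, y ≈ -30.804 km (keep extra digits for the depth step; rounded: -45.6, -30.8).
Then from the A sphere: z² = 102.91² − (x − 10.8)² − (y − 49.5)² with x = -45.596, y = -30.804, so z ≈ 31.004 ≈ 31.0 km.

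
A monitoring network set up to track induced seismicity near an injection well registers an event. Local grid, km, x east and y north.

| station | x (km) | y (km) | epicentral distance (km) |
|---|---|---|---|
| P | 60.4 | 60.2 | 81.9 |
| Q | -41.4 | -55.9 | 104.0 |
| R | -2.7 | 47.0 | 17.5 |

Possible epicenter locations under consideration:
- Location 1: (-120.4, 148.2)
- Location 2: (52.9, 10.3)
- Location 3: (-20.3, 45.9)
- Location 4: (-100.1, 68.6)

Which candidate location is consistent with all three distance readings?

Location 3

For each candidate, compare |candidate − station| to the reported distance:
Location 1: residuals P 119.2, Q 114.9, R 137.7 → max 137.7 km
Location 2: residuals P 31.4, Q 11.2, R 49.1 → max 49.1 km
Location 3: residuals P 0.1, Q 0.0, R 0.1 → max 0.1 km
Location 4: residuals P 78.8, Q 33.6, R 82.3 → max 82.3 km
Only Location 3 has all residuals ≈ 0.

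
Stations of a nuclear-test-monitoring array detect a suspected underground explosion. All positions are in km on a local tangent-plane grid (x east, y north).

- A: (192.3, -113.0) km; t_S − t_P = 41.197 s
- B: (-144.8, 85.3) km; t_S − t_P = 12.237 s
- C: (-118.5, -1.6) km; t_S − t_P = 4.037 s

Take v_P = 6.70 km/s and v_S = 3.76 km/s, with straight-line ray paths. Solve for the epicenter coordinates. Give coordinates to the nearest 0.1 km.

Distance from S−P lag: d = Δt · v_P v_S / (v_P − v_S) = Δt · (6.70·3.76)/(6.70−3.76) ≈ 8.5687·Δt.
So d_A = 353.01, d_B = 104.86, d_C = 34.59 km.
Circle about each station: (x − 192.3)² + (y + 113.0)² = 353.01²; (x + 144.8)² + (y − 85.3)² = 104.86²; (x + 118.5)² + (y + 1.6)² = 34.59².
Subtracting the A equation from the B and C equations removes the quadratic terms:
-674.2 x + 396.6 y = 92115.28
-621.6 x + 222.8 y = 87716.11
Solving the 2×2 system: x ≈ -148.1, y ≈ -19.5 km.
Check against A (with the unrounded x, y): √((x − 192.3)²+(y + 113.0)²) = 353.01 ≈ 353.01 km. ✓

(-148.1, -19.5)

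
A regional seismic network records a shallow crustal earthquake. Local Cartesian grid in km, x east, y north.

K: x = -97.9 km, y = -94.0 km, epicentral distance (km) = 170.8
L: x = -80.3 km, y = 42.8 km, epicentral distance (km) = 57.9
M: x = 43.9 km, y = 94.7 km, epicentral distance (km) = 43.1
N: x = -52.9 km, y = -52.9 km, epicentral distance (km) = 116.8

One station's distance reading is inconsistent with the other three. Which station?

M

Solve using three stations at a time. Using K, L, N (subtract circle equations pairwise → linear system) gives (x, y) ≈ (-25.2, 60.6).
Distances from that point to each station vs reported:
  K: calculated 170.8 vs reported 170.8 → residual 0.0 km
  L: calculated 57.9 vs reported 57.9 → residual 0.0 km
  M: calculated 77.1 vs reported 43.1 → residual 34.0 km
  N: calculated 116.8 vs reported 116.8 → residual 0.0 km
K, L, N are mutually consistent (residuals ≈ 0); M is off by 34.0 km.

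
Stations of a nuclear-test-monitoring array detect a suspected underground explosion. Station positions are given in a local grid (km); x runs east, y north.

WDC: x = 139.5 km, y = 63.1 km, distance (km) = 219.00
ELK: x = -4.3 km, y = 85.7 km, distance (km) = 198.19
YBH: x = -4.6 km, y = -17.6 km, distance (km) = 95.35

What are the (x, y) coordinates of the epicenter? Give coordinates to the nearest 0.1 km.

Circle about each station: (x − 139.5)² + (y − 63.1)² = 219.00²; (x + 4.3)² + (y − 85.7)² = 198.19²; (x + 4.6)² + (y + 17.6)² = 95.35².
Subtracting pairs of circle equations eliminates x²+y² and gives linear equations (the radical axes):
-287.6 x + 45.2 y = -7397.16
-288.2 x − 161.4 y = 15758.44
Solving the 2×2 system: x ≈ 8.1, y ≈ -112.1 km.

8.1 km east, -112.1 km north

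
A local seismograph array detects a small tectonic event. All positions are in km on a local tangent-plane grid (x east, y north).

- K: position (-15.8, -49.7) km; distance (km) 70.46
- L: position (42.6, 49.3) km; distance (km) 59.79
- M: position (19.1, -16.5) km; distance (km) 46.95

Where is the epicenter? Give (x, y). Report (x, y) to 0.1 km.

x ≈ -9.8 km, y ≈ 20.5 km

Circle about each station: (x + 15.8)² + (y + 49.7)² = 70.46²; (x − 42.6)² + (y − 49.3)² = 59.79²; (x − 19.1)² + (y + 16.5)² = 46.95².
Subtracting pairs of circle equations eliminates x²+y² and gives linear equations (the radical axes):
116.8 x + 198.0 y = 2915.29
69.8 x + 66.4 y = 677.64
Solving the 2×2 system: x ≈ -9.8, y ≈ 20.5 km.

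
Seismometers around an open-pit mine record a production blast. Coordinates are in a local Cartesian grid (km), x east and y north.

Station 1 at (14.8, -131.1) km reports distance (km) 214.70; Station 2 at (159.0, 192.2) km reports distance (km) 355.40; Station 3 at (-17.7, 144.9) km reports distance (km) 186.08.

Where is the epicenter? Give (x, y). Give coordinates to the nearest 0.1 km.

x ≈ -146.5 km, y ≈ 10.6 km

Circle about each station: (x − 14.8)² + (y + 131.1)² = 214.70²; (x − 159.0)² + (y − 192.2)² = 355.40²; (x + 17.7)² + (y − 144.9)² = 186.08².
Subtracting pairs of circle equations eliminates x²+y² and gives linear equations (the radical axes):
288.4 x + 646.6 y = -35397.48
-65.0 x + 552.0 y = 15373.37
Solving the 2×2 system: x ≈ -146.5, y ≈ 10.6 km.
Check against Station 1 (with the unrounded x, y): √((x − 14.8)²+(y + 131.1)²) = 214.70 ≈ 214.70 km. ✓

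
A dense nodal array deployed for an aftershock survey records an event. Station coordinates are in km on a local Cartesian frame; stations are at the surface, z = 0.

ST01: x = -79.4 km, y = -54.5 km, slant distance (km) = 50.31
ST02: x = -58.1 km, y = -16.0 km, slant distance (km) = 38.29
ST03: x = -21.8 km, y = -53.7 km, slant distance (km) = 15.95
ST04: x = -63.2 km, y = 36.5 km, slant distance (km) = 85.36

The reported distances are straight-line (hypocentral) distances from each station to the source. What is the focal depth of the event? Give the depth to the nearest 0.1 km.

Each station gives a sphere (x−x_i)² + (y−y_i)² + z² = d_i² (stations at z=0).
Subtracting the ST01 sphere from ST02 and ST03: z² cancels, leaving linear equations in x and y:
42.6 x + 77.0 y = -4578.03
115.2 x + 1.6 y = -3638.99
Solving: x ≈ -31.001, y ≈ -42.304 km (keep extra digits for the depth step; rounded: -31.0, -42.3).
Then from the ST01 sphere: z² = 50.31² − (x + 79.4)² − (y + 54.5)² with x = -31.001, y = -42.304, so z ≈ 6.316 ≈ 6.3 km.
Check against ST04 (with the unrounded solution): distance 85.36 ≈ 85.36 km. ✓

depth ≈ 6.3 km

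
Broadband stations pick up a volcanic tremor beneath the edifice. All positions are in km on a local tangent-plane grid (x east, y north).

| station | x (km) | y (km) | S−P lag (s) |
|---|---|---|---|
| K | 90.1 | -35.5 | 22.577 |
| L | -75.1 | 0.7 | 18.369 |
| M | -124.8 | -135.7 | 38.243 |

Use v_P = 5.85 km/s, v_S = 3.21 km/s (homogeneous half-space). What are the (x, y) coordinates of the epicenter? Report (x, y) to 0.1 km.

Distance from S−P lag: d = Δt · v_P v_S / (v_P − v_S) = Δt · (5.85·3.21)/(5.85−3.21) ≈ 7.1131·Δt.
So d_K = 160.59, d_L = 130.66, d_M = 272.03 km.
Circle about each station: (x − 90.1)² + (y + 35.5)² = 160.59²; (x + 75.1)² + (y − 0.7)² = 130.66²; (x + 124.8)² + (y + 135.7)² = 272.03².
Subtracting the K equation from the L and M equations removes the quadratic terms:
-330.4 x + 72.4 y = 4979.35
-429.8 x − 200.4 y = -23599.90
Solving the 2×2 system: x ≈ 7.3, y ≈ 102.1 km.

(7.3, 102.1)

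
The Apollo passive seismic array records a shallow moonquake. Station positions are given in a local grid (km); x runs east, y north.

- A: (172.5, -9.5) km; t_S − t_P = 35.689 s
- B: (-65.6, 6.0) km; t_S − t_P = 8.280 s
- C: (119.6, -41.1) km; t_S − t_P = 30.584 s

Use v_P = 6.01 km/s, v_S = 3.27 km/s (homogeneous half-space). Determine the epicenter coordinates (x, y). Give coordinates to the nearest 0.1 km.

Distance from S−P lag: d = Δt · v_P v_S / (v_P − v_S) = Δt · (6.01·3.27)/(6.01−3.27) ≈ 7.1725·Δt.
So d_A = 255.98, d_B = 59.39, d_C = 219.36 km.
Circle about each station: (x − 172.5)² + (y + 9.5)² = 255.98²; (x + 65.6)² + (y − 6.0)² = 59.39²; (x − 119.6)² + (y + 41.1)² = 219.36².
Subtracting the A equation from the B and C equations removes the quadratic terms:
-476.2 x + 31.0 y = 36491.45
-105.8 x − 63.2 y = 3553.82
Solving the 2×2 system: x ≈ -72.4, y ≈ 65.0 km.

-72.4 km east, 65.0 km north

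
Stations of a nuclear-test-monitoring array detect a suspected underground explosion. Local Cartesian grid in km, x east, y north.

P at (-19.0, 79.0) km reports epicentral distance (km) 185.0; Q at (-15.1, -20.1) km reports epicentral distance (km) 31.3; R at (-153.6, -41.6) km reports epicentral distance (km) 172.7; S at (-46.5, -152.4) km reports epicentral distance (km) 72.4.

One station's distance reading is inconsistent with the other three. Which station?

Q

Solve using three stations at a time. Using P, R, S (subtract circle equations pairwise → linear system) gives (x, y) ≈ (7.4, -104.1).
Distances from that point to each station vs reported:
  P: calculated 185.0 vs reported 185.0 → residual 0.0 km
  Q: calculated 87.0 vs reported 31.3 → residual 55.7 km
  R: calculated 172.7 vs reported 172.7 → residual 0.0 km
  S: calculated 72.4 vs reported 72.4 → residual 0.0 km
P, R, S are mutually consistent (residuals ≈ 0); Q is off by 55.7 km.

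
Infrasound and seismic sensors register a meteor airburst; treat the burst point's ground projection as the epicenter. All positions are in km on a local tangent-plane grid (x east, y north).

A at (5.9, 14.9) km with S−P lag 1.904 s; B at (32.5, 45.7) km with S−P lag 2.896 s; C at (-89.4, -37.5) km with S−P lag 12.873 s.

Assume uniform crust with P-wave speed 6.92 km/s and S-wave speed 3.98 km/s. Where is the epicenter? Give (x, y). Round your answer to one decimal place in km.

(8.8, 32.5)

Distance from S−P lag: d = Δt · v_P v_S / (v_P − v_S) = Δt · (6.92·3.98)/(6.92−3.98) ≈ 9.3679·Δt.
So d_A = 17.84, d_B = 27.13, d_C = 120.59 km.
Circle about each station: (x − 5.9)² + (y − 14.9)² = 17.84²; (x − 32.5)² + (y − 45.7)² = 27.13²; (x + 89.4)² + (y + 37.5)² = 120.59².
Subtracting pairs of circle equations eliminates x²+y² and gives linear equations (the radical axes):
53.2 x + 61.6 y = 2470.15
-190.6 x − 104.8 y = -5081.89
Solving the 2×2 system: x ≈ 8.8, y ≈ 32.5 km.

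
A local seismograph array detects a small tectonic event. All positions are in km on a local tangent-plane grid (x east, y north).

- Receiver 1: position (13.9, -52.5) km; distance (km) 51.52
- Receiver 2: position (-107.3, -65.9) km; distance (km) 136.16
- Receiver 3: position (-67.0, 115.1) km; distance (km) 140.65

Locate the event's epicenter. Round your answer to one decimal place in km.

12.4 km east, -1.0 km north

Circle about each station: (x − 13.9)² + (y + 52.5)² = 51.52²; (x + 107.3)² + (y + 65.9)² = 136.16²; (x + 67.0)² + (y − 115.1)² = 140.65².
Subtracting the Receiver 1 equation from the Receiver 2 and Receiver 3 equations removes the quadratic terms:
-242.4 x − 26.8 y = -2978.60
-161.8 x + 335.2 y = -2340.56
Solving the 2×2 system: x ≈ 12.4, y ≈ -1.0 km.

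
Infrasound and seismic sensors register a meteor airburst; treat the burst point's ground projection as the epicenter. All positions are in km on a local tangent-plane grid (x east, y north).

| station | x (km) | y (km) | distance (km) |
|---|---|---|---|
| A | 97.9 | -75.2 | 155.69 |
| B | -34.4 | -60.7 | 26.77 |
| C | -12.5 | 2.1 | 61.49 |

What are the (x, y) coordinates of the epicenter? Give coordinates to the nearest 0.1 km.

Circle about each station: (x − 97.9)² + (y + 75.2)² = 155.69²; (x + 34.4)² + (y + 60.7)² = 26.77²; (x + 12.5)² + (y − 2.1)² = 61.49².
Subtracting pairs of circle equations eliminates x²+y² and gives linear equations (the radical axes):
-264.6 x + 29.0 y = 13151.14
-220.8 x + 154.6 y = 5379.57
Solving the 2×2 system: x ≈ -54.4, y ≈ -42.9 km.
Check against A (with the unrounded x, y): √((x − 97.9)²+(y + 75.2)²) = 155.69 ≈ 155.69 km. ✓

-54.4 km east, -42.9 km north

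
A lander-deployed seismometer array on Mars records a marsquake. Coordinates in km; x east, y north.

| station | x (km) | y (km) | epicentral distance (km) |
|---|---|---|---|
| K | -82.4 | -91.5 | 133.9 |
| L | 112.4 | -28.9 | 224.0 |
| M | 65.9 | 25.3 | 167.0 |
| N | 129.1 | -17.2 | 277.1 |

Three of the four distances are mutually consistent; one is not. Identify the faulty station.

N

Solve using three stations at a time. Using K, L, M (subtract circle equations pairwise → linear system) gives (x, y) ≈ (-100.4, 41.2).
Distances from that point to each station vs reported:
  K: calculated 133.9 vs reported 133.9 → residual 0.0 km
  L: calculated 224.0 vs reported 224.0 → residual 0.0 km
  M: calculated 167.0 vs reported 167.0 → residual 0.0 km
  N: calculated 236.8 vs reported 277.1 → residual 40.3 km
K, L, M are mutually consistent (residuals ≈ 0); N is off by 40.3 km.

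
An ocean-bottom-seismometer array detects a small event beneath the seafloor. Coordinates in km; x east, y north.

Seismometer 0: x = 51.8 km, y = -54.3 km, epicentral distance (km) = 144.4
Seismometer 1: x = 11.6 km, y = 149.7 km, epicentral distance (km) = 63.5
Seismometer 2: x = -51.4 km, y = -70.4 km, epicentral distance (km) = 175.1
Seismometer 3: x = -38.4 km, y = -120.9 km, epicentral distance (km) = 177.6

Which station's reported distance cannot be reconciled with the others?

Solve using three stations at a time. Using Seismometer 0, Seismometer 1, Seismometer 2 (subtract circle equations pairwise → linear system) gives (x, y) ≈ (24.3, 87.5).
Distances from that point to each station vs reported:
  Seismometer 0: calculated 144.4 vs reported 144.4 → residual 0.0 km
  Seismometer 1: calculated 63.5 vs reported 63.5 → residual 0.0 km
  Seismometer 2: calculated 175.1 vs reported 175.1 → residual 0.0 km
  Seismometer 3: calculated 217.6 vs reported 177.6 → residual 40.0 km
Seismometer 0, Seismometer 1, Seismometer 2 are mutually consistent (residuals ≈ 0); Seismometer 3 is off by 40.0 km.

Seismometer 3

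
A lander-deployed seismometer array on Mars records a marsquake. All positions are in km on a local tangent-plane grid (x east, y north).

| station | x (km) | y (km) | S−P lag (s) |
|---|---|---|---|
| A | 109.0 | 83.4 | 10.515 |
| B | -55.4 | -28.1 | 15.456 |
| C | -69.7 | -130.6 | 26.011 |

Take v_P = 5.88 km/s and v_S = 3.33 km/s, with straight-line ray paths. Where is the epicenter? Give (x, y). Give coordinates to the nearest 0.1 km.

(47.4, 31.2)

Distance from S−P lag: d = Δt · v_P v_S / (v_P − v_S) = Δt · (5.88·3.33)/(5.88−3.33) ≈ 7.6786·Δt.
So d_A = 80.74, d_B = 118.68, d_C = 199.73 km.
Circle about each station: (x − 109.0)² + (y − 83.4)² = 80.74²; (x + 55.4)² + (y + 28.1)² = 118.68²; (x + 69.7)² + (y + 130.6)² = 199.73².
Subtracting the A equation from the B and C equations removes the quadratic terms:
-328.8 x − 223.0 y = -22543.78
-357.4 x − 428.0 y = -30295.24
Solving the 2×2 system: x ≈ 47.4, y ≈ 31.2 km.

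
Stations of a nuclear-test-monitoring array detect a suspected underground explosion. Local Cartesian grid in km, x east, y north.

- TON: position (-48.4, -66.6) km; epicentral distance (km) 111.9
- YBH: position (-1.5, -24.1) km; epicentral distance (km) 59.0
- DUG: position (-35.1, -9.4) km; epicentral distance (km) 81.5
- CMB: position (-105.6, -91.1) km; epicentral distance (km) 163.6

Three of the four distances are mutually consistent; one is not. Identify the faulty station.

DUG

Solve using three stations at a time. Using TON, YBH, CMB (subtract circle equations pairwise → linear system) gives (x, y) ≈ (-1.2, 34.7).
Distances from that point to each station vs reported:
  TON: calculated 111.8 vs reported 111.9 → residual 0.1 km
  YBH: calculated 58.8 vs reported 59.0 → residual 0.2 km
  DUG: calculated 55.7 vs reported 81.5 → residual 25.8 km
  CMB: calculated 163.5 vs reported 163.6 → residual 0.1 km
TON, YBH, CMB are mutually consistent (residuals ≈ 0); DUG is off by 25.8 km.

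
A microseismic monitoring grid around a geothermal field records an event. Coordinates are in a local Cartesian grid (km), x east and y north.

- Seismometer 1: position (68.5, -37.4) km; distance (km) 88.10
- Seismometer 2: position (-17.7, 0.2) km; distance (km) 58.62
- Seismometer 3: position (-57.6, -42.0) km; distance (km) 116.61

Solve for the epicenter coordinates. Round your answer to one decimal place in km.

x ≈ 25.7 km, y ≈ 39.6 km

Circle about each station: (x − 68.5)² + (y + 37.4)² = 88.10²; (x + 17.7)² + (y − 0.2)² = 58.62²; (x + 57.6)² + (y + 42.0)² = 116.61².
Subtracting pairs of circle equations eliminates x²+y² and gives linear equations (the radical axes):
-172.4 x + 75.2 y = -1452.37
-252.2 x − 9.2 y = -6845.53
Solving the 2×2 system: x ≈ 25.7, y ≈ 39.6 km.
Check against Seismometer 1 (with the unrounded x, y): √((x − 68.5)²+(y + 37.4)²) = 88.10 ≈ 88.10 km. ✓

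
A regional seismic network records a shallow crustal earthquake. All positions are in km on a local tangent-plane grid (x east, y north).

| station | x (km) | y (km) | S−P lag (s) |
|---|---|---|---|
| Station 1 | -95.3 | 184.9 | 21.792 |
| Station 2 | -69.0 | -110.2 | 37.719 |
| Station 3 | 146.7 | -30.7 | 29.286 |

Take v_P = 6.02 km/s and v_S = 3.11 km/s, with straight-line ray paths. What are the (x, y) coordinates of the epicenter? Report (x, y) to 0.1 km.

x ≈ 25.3 km, y ≈ 113.4 km

Distance from S−P lag: d = Δt · v_P v_S / (v_P − v_S) = Δt · (6.02·3.11)/(6.02−3.11) ≈ 6.4337·Δt.
So d_Station 1 = 140.20, d_Station 2 = 242.67, d_Station 3 = 188.42 km.
Circle about each station: (x + 95.3)² + (y − 184.9)² = 140.20²; (x + 69.0)² + (y + 110.2)² = 242.67²; (x − 146.7)² + (y + 30.7)² = 188.42².
Subtracting pairs of circle equations eliminates x²+y² and gives linear equations (the radical axes):
52.6 x − 590.2 y = -65597.75
484.0 x − 431.2 y = -36652.78
Solving the 2×2 system: x ≈ 25.3, y ≈ 113.4 km.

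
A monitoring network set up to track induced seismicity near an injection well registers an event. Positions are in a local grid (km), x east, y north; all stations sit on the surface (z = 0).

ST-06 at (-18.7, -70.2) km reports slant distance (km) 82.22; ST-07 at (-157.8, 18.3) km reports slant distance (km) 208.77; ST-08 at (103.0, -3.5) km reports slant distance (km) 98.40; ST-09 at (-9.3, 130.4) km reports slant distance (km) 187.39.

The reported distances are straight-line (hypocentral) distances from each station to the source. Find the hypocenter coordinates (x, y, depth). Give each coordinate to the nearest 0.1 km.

x ≈ 33.4 km, y ≈ -42.8 km, depth ≈ 57.4 km

Each station gives a sphere (x−x_i)² + (y−y_i)² + z² = d_i² (stations at z=0).
Subtracting the ST-06 sphere from ST-07 and ST-08: z² cancels, leaving linear equations in x and y:
-278.2 x + 177.0 y = -16866.78
243.4 x + 133.4 y = 2421.09
Solving: x ≈ 33.401, y ≈ -42.794 km (keep extra digits for the depth step; rounded: 33.4, -42.8).
Then from the ST-06 sphere: z² = 82.22² − (x + 18.7)² − (y + 70.2)² with x = 33.401, y = -42.794, so z ≈ 57.398 ≈ 57.4 km.
Check against ST-09 (with the unrounded solution): distance 187.39 ≈ 187.39 km. ✓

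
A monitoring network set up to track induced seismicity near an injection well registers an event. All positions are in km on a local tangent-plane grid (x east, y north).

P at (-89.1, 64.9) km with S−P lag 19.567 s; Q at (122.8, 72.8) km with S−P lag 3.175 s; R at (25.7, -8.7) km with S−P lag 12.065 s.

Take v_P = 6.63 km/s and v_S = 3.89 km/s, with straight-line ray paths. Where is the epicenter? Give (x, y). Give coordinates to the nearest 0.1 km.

Distance from S−P lag: d = Δt · v_P v_S / (v_P − v_S) = Δt · (6.63·3.89)/(6.63−3.89) ≈ 9.4127·Δt.
So d_P = 184.18, d_Q = 29.89, d_R = 113.56 km.
Circle about each station: (x + 89.1)² + (y − 64.9)² = 184.18²; (x − 122.8)² + (y − 72.8)² = 29.89²; (x − 25.7)² + (y + 8.7)² = 113.56².
Subtracting pairs of circle equations eliminates x²+y² and gives linear equations (the radical axes):
423.8 x + 15.8 y = 41257.72
229.6 x − 147.2 y = 9611.76
Solving the 2×2 system: x ≈ 94.3, y ≈ 81.8 km.
Check against P (with the unrounded x, y): √((x + 89.1)²+(y − 64.9)²) = 184.18 ≈ 184.18 km. ✓

(94.3, 81.8)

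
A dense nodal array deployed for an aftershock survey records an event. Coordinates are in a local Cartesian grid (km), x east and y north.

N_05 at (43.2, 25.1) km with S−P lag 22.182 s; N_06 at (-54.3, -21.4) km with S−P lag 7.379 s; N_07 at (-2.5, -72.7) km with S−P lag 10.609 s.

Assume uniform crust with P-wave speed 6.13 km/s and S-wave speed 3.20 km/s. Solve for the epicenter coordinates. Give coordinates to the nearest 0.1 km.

Distance from S−P lag: d = Δt · v_P v_S / (v_P − v_S) = Δt · (6.13·3.20)/(6.13−3.20) ≈ 6.6949·Δt.
So d_N_05 = 148.51, d_N_06 = 49.40, d_N_07 = 71.03 km.
Circle about each station: (x − 43.2)² + (y − 25.1)² = 148.51²; (x + 54.3)² + (y + 21.4)² = 49.40²; (x + 2.5)² + (y + 72.7)² = 71.03².
Subtracting the N_05 equation from the N_06 and N_07 equations removes the quadratic terms:
-195.0 x − 93.0 y = 20525.06
-91.4 x − 195.6 y = 19805.25
Solving the 2×2 system: x ≈ -73.3, y ≈ -67.0 km.
Check against N_05 (with the unrounded x, y): √((x − 43.2)²+(y − 25.1)²) = 148.51 ≈ 148.51 km. ✓

-73.3 km east, -67.0 km north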